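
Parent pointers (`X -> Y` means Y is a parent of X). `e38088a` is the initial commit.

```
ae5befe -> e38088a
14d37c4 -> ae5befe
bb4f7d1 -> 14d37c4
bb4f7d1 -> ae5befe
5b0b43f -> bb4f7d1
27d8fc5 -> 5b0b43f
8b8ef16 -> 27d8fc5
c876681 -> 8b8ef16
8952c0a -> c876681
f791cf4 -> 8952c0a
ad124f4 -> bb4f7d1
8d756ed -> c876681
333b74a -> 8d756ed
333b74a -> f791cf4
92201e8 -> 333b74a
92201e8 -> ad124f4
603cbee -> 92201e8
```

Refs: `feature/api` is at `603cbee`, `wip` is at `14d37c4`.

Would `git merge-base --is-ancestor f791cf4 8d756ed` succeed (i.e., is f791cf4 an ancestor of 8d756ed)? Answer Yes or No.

Ancestors of 8d756ed: {14d37c4, 27d8fc5, 5b0b43f, 8b8ef16, 8d756ed, ae5befe, bb4f7d1, c876681, e38088a}.
f791cf4 is not in that set, so it is not an ancestor of 8d756ed.

No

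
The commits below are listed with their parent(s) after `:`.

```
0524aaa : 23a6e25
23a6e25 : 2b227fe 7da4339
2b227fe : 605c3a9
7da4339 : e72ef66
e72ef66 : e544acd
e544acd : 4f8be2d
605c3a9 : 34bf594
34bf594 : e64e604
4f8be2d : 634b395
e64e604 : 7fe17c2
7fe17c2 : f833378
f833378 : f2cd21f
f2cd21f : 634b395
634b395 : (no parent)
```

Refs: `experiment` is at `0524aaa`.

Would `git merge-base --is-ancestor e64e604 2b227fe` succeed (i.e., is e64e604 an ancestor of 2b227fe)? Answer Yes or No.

Yes

Ancestors of 2b227fe (commits reachable by following parents): {2b227fe, 34bf594, 605c3a9, 634b395, 7fe17c2, e64e604, f2cd21f, f833378}.
e64e604 is in that set, so it is an ancestor of 2b227fe.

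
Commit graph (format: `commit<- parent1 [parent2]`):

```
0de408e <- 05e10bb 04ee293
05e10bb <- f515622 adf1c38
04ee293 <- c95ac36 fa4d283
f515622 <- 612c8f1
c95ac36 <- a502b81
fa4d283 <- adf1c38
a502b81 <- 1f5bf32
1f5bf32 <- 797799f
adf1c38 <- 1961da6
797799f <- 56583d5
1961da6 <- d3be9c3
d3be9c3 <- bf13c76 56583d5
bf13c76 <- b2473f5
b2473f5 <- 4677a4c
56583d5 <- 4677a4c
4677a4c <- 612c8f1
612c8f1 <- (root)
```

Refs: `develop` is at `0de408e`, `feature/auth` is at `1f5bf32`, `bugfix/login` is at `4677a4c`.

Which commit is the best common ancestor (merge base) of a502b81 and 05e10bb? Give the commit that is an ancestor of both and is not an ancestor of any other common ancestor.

Ancestors of a502b81: {1f5bf32, 4677a4c, 56583d5, 612c8f1, 797799f, a502b81}.
Ancestors of 05e10bb: {05e10bb, 1961da6, 4677a4c, 56583d5, 612c8f1, adf1c38, b2473f5, bf13c76, d3be9c3, f515622}.
Common ancestors: {4677a4c, 56583d5, 612c8f1}.
Among these, 56583d5 is not an ancestor of any other common ancestor — it is the merge base.

56583d5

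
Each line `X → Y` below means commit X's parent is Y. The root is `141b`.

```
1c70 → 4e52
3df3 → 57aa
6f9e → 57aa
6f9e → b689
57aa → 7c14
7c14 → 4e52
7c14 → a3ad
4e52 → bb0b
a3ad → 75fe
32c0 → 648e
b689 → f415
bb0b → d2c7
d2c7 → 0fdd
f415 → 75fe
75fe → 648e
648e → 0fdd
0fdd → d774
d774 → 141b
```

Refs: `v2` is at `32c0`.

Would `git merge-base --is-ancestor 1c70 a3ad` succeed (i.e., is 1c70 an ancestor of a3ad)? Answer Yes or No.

No

Ancestors of a3ad: {0fdd, 141b, 648e, 75fe, a3ad, d774}.
1c70 is not in that set, so it is not an ancestor of a3ad.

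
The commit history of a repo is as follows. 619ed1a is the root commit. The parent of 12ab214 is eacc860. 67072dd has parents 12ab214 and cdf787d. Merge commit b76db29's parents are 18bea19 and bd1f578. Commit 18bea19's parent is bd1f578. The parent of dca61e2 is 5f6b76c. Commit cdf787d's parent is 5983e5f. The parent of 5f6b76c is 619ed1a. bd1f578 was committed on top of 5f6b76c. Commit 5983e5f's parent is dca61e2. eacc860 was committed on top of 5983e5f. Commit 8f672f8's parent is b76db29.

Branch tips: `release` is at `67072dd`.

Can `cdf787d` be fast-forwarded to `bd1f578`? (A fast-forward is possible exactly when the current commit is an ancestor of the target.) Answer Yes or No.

No

A fast-forward from cdf787d to bd1f578 is possible iff cdf787d is an ancestor of bd1f578.
Ancestors of bd1f578: {5f6b76c, 619ed1a, bd1f578}.
cdf787d is not among them, so fast-forward is not possible.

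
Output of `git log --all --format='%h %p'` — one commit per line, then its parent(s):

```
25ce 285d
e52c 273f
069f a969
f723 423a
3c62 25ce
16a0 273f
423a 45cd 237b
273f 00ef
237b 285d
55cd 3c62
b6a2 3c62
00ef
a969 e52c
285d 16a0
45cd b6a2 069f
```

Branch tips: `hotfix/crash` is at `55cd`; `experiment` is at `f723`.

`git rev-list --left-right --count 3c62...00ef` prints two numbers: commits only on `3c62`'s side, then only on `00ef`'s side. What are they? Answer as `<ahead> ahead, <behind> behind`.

Reachable from 3c62: {00ef, 16a0, 25ce, 273f, 285d, 3c62}.
Reachable from 00ef: {00ef}.
Only in 3c62's history (ahead): {16a0, 25ce, 273f, 285d, 3c62} — 5.
Only in 00ef's history (behind): {} — 0.

5 ahead, 0 behind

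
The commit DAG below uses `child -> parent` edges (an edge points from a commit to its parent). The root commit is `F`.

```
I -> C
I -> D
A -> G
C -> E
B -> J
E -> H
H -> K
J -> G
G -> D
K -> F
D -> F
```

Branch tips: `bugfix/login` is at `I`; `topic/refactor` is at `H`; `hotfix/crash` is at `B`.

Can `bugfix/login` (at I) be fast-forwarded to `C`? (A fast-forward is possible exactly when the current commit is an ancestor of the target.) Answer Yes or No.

A fast-forward from I to C is possible iff I is an ancestor of C.
Ancestors of C: {C, E, F, H, K}.
I is not among them, so fast-forward is not possible.

No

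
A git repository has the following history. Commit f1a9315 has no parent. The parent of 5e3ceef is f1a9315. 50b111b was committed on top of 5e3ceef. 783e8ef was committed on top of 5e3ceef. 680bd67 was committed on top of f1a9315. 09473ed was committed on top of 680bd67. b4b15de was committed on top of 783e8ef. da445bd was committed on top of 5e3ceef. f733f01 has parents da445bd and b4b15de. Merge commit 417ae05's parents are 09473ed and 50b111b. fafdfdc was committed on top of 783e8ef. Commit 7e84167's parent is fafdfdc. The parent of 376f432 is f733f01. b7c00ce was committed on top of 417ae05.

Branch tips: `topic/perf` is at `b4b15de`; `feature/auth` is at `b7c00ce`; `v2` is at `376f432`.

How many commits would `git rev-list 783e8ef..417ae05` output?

4

Reachable from 417ae05: {09473ed, 417ae05, 50b111b, 5e3ceef, 680bd67, f1a9315}.
Reachable from 783e8ef: {5e3ceef, 783e8ef, f1a9315}.
In 417ae05's history but not 783e8ef's: {09473ed, 417ae05, 50b111b, 680bd67} — 4 commits.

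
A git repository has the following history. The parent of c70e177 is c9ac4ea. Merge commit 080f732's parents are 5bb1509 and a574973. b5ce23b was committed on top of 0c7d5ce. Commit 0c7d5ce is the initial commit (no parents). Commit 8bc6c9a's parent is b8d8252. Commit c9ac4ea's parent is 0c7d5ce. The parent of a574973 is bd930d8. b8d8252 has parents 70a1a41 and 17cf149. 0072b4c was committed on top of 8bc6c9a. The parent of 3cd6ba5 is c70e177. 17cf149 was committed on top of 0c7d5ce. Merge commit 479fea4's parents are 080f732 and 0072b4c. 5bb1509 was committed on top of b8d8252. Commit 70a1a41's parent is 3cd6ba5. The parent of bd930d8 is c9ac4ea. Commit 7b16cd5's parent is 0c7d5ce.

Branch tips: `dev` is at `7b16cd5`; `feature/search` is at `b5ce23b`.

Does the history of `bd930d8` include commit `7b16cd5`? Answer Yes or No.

No

Ancestors of bd930d8: {0c7d5ce, bd930d8, c9ac4ea}.
7b16cd5 is not in that set, so it is not an ancestor of bd930d8.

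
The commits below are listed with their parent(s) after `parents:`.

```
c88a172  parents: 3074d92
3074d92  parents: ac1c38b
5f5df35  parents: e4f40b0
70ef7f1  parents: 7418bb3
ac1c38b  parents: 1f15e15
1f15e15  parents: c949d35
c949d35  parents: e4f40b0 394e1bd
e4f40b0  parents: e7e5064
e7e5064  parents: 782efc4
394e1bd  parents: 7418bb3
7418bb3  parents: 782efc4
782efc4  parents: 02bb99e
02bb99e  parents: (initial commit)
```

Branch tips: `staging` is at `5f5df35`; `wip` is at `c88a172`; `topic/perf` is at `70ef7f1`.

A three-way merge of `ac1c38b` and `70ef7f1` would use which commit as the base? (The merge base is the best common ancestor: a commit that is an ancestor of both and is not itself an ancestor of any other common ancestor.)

7418bb3

Ancestors of ac1c38b: {02bb99e, 1f15e15, 394e1bd, 7418bb3, 782efc4, ac1c38b, c949d35, e4f40b0, e7e5064}.
Ancestors of 70ef7f1: {02bb99e, 70ef7f1, 7418bb3, 782efc4}.
Common ancestors: {02bb99e, 7418bb3, 782efc4}.
Among these, 7418bb3 is not an ancestor of any other common ancestor — it is the merge base.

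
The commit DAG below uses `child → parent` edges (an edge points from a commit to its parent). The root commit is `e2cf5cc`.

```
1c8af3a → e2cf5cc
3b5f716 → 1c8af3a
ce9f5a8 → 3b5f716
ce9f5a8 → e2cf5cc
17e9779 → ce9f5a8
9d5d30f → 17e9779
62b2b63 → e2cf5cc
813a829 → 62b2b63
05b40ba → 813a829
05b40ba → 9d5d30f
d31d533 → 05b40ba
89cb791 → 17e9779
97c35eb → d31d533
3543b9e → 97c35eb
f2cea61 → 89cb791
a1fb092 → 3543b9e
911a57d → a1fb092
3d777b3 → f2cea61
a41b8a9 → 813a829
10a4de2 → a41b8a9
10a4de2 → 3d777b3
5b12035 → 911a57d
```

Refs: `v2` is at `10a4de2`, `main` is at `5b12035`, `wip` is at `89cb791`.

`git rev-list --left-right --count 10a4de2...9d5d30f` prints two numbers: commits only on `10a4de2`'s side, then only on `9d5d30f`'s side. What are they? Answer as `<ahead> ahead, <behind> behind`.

7 ahead, 1 behind

Reachable from 10a4de2: {10a4de2, 17e9779, 1c8af3a, 3b5f716, 3d777b3, 62b2b63, 813a829, 89cb791, a41b8a9, ce9f5a8, e2cf5cc, f2cea61}.
Reachable from 9d5d30f: {17e9779, 1c8af3a, 3b5f716, 9d5d30f, ce9f5a8, e2cf5cc}.
Only in 10a4de2's history (ahead): {10a4de2, 3d777b3, 62b2b63, 813a829, 89cb791, a41b8a9, f2cea61} — 7.
Only in 9d5d30f's history (behind): {9d5d30f} — 1.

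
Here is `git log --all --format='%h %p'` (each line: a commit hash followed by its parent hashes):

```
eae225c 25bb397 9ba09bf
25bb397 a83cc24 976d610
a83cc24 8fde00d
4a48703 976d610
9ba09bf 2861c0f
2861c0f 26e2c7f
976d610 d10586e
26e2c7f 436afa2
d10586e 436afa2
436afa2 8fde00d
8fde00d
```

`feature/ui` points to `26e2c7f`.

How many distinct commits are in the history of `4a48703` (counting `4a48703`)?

Walking parent pointers from 4a48703: reachable set = {436afa2, 4a48703, 8fde00d, 976d610, d10586e}.
That is 5 commits.

5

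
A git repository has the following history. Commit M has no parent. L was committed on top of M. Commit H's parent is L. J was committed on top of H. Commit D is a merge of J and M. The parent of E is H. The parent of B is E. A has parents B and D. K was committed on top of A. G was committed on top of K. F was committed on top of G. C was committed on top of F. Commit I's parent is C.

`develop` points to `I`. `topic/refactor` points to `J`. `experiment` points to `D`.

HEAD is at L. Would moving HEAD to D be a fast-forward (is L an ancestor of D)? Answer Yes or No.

Yes

A fast-forward from L to D is possible iff L is an ancestor of D.
Ancestors of D: {D, H, J, L, M}.
L is among them, so fast-forward is possible.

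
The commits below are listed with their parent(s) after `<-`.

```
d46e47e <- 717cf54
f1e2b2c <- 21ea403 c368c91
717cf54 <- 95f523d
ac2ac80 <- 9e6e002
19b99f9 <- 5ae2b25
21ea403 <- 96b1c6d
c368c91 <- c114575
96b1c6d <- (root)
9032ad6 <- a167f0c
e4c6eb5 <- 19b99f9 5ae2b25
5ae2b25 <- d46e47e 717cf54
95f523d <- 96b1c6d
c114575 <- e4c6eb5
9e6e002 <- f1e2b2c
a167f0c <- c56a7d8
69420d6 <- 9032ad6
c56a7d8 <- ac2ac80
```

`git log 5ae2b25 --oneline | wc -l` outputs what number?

5

Walking parent pointers from 5ae2b25: reachable set = {5ae2b25, 717cf54, 95f523d, 96b1c6d, d46e47e}.
That is 5 commits.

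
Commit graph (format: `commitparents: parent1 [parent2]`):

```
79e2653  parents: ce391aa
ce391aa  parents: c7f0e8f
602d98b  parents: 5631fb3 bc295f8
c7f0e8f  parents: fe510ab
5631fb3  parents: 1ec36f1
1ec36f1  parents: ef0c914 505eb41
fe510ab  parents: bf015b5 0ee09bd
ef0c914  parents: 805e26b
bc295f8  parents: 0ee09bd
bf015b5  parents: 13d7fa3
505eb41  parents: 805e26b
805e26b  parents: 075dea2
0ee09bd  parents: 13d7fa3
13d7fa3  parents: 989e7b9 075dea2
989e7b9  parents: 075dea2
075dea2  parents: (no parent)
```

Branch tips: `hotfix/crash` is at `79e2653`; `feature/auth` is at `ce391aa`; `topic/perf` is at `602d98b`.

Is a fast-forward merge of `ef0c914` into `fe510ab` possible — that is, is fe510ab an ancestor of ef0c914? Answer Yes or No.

No

A fast-forward from fe510ab to ef0c914 is possible iff fe510ab is an ancestor of ef0c914.
Ancestors of ef0c914: {075dea2, 805e26b, ef0c914}.
fe510ab is not among them, so fast-forward is not possible.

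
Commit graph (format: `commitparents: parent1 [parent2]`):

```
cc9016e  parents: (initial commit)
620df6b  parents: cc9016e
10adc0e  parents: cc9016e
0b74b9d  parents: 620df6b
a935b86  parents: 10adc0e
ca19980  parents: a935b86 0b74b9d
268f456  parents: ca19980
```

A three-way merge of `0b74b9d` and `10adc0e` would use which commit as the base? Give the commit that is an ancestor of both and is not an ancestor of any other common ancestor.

Ancestors of 0b74b9d: {0b74b9d, 620df6b, cc9016e}.
Ancestors of 10adc0e: {10adc0e, cc9016e}.
Common ancestors: {cc9016e}.
The only common ancestor is cc9016e, so it is the merge base.

cc9016e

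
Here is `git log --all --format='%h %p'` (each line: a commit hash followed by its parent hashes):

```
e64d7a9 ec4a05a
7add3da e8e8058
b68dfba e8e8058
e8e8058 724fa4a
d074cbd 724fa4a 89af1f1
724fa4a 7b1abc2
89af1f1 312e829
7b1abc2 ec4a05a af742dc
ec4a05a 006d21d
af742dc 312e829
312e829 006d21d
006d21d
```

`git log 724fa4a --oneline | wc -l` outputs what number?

Walking parent pointers from 724fa4a: reachable set = {006d21d, 312e829, 724fa4a, 7b1abc2, af742dc, ec4a05a}.
That is 6 commits.

6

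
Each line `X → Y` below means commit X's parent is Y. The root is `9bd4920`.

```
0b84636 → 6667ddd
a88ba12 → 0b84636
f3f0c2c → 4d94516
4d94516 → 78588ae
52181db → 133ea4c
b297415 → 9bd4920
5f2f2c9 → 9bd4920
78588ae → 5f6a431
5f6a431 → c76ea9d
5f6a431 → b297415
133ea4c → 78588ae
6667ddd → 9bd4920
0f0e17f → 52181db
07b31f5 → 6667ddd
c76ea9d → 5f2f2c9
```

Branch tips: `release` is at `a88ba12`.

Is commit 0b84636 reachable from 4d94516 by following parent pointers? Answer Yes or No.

No

Ancestors of 4d94516: {4d94516, 5f2f2c9, 5f6a431, 78588ae, 9bd4920, b297415, c76ea9d}.
0b84636 is not in that set, so it is not an ancestor of 4d94516.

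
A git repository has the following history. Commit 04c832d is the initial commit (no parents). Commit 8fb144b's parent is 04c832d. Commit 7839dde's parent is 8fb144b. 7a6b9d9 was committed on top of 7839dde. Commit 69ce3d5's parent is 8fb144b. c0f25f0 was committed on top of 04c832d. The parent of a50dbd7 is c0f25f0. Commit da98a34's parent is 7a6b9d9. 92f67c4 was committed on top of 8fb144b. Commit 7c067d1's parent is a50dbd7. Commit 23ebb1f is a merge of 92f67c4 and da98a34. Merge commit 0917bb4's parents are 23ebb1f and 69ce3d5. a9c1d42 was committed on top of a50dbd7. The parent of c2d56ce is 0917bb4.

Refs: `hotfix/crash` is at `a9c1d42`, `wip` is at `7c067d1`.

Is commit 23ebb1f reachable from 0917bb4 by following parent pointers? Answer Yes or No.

Yes

Ancestors of 0917bb4 (commits reachable by following parents): {04c832d, 0917bb4, 23ebb1f, 69ce3d5, 7839dde, 7a6b9d9, 8fb144b, 92f67c4, da98a34}.
23ebb1f is in that set, so it is an ancestor of 0917bb4.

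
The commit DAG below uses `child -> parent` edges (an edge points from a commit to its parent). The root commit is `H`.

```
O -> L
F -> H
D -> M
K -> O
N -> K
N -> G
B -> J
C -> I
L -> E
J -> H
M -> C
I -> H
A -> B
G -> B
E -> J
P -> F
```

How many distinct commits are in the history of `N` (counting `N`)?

9

Walking parent pointers from N: reachable set = {B, E, G, H, J, K, L, N, O}.
That is 9 commits.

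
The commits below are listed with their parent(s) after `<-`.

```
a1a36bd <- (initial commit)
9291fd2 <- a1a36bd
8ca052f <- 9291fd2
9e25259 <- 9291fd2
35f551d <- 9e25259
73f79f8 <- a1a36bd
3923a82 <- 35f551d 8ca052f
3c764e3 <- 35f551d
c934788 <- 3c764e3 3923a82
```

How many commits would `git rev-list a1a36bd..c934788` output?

7

Reachable from c934788: {35f551d, 3923a82, 3c764e3, 8ca052f, 9291fd2, 9e25259, a1a36bd, c934788}.
Reachable from a1a36bd: {a1a36bd}.
In c934788's history but not a1a36bd's: {35f551d, 3923a82, 3c764e3, 8ca052f, 9291fd2, 9e25259, c934788} — 7 commits.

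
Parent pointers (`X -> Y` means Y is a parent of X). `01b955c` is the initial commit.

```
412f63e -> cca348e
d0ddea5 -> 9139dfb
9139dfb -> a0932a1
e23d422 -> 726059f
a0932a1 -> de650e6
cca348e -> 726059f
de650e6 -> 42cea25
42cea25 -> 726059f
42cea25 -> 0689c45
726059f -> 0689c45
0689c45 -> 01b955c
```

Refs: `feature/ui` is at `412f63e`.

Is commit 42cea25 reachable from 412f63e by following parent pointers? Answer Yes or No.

Ancestors of 412f63e: {01b955c, 0689c45, 412f63e, 726059f, cca348e}.
42cea25 is not in that set, so it is not an ancestor of 412f63e.

No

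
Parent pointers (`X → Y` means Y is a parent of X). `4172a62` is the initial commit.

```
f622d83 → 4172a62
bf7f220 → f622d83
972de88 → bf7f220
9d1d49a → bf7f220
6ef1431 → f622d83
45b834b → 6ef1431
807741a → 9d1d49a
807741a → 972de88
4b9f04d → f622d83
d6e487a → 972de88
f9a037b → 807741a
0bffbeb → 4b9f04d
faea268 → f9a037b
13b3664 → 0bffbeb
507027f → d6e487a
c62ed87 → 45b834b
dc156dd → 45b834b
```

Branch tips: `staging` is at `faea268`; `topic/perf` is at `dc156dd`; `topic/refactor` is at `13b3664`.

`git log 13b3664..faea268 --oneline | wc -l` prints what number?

6

Reachable from faea268: {4172a62, 807741a, 972de88, 9d1d49a, bf7f220, f622d83, f9a037b, faea268}.
Reachable from 13b3664: {0bffbeb, 13b3664, 4172a62, 4b9f04d, f622d83}.
In faea268's history but not 13b3664's: {807741a, 972de88, 9d1d49a, bf7f220, f9a037b, faea268} — 6 commits.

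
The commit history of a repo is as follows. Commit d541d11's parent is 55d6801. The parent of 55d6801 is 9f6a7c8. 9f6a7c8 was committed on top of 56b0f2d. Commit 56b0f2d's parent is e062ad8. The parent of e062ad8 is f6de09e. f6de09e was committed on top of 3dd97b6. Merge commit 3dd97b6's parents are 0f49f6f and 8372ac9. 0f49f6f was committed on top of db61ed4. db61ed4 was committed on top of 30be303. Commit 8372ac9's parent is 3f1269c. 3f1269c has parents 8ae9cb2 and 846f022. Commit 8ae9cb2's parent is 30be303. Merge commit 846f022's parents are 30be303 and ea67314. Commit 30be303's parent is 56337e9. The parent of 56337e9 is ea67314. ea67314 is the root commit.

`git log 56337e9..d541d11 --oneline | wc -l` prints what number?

Reachable from d541d11: {0f49f6f, 30be303, 3dd97b6, 3f1269c, 55d6801, 56337e9, 56b0f2d, 8372ac9, 846f022, 8ae9cb2, 9f6a7c8, d541d11, db61ed4, e062ad8, ea67314, f6de09e}.
Reachable from 56337e9: {56337e9, ea67314}.
In d541d11's history but not 56337e9's: {0f49f6f, 30be303, 3dd97b6, 3f1269c, 55d6801, 56b0f2d, 8372ac9, 846f022, 8ae9cb2, 9f6a7c8, d541d11, db61ed4, e062ad8, f6de09e} — 14 commits.

14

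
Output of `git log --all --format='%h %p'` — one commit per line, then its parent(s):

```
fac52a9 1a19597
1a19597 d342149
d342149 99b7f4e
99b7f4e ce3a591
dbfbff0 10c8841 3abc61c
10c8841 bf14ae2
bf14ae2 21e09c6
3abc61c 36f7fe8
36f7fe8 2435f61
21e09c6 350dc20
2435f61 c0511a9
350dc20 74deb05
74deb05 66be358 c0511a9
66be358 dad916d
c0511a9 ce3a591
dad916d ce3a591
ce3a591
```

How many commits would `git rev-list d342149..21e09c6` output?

6

Reachable from 21e09c6: {21e09c6, 350dc20, 66be358, 74deb05, c0511a9, ce3a591, dad916d}.
Reachable from d342149: {99b7f4e, ce3a591, d342149}.
In 21e09c6's history but not d342149's: {21e09c6, 350dc20, 66be358, 74deb05, c0511a9, dad916d} — 6 commits.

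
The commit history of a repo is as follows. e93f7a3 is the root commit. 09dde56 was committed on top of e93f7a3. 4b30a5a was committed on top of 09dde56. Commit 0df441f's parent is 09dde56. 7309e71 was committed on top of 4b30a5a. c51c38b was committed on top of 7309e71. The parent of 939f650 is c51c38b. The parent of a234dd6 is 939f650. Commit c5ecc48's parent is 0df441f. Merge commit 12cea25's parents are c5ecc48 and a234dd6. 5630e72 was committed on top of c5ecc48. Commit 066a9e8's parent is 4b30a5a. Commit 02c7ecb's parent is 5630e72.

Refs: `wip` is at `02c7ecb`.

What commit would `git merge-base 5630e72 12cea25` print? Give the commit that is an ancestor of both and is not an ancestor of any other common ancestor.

c5ecc48

Ancestors of 5630e72: {09dde56, 0df441f, 5630e72, c5ecc48, e93f7a3}.
Ancestors of 12cea25: {09dde56, 0df441f, 12cea25, 4b30a5a, 7309e71, 939f650, a234dd6, c51c38b, c5ecc48, e93f7a3}.
Common ancestors: {09dde56, 0df441f, c5ecc48, e93f7a3}.
Among these, c5ecc48 is not an ancestor of any other common ancestor — it is the merge base.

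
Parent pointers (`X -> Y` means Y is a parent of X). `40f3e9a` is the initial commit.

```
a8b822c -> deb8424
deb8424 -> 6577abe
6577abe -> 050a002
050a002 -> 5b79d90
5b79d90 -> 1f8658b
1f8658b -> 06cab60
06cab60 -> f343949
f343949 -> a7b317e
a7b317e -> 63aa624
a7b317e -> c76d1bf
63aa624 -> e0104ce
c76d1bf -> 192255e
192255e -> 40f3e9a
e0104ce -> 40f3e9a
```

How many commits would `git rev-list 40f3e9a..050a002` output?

10

Reachable from 050a002: {050a002, 06cab60, 192255e, 1f8658b, 40f3e9a, 5b79d90, 63aa624, a7b317e, c76d1bf, e0104ce, f343949}.
Reachable from 40f3e9a: {40f3e9a}.
In 050a002's history but not 40f3e9a's: {050a002, 06cab60, 192255e, 1f8658b, 5b79d90, 63aa624, a7b317e, c76d1bf, e0104ce, f343949} — 10 commits.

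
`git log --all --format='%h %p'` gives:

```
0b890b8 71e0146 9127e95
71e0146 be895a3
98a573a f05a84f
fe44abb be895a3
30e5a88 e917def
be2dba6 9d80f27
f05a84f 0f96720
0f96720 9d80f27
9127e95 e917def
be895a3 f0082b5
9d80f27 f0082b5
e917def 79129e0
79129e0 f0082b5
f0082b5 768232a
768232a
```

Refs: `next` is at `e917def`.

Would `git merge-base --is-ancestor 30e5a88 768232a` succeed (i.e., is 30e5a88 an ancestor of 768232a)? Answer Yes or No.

No

Ancestors of 768232a: {768232a}.
30e5a88 is not in that set, so it is not an ancestor of 768232a.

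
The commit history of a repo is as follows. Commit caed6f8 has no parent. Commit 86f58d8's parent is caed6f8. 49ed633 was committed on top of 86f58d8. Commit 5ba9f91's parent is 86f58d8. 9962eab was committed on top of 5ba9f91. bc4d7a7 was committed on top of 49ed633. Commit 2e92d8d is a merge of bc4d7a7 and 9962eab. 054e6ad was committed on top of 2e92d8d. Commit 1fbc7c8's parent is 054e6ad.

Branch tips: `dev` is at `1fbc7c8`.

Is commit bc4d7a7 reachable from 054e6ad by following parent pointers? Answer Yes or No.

Yes

Ancestors of 054e6ad (commits reachable by following parents): {054e6ad, 2e92d8d, 49ed633, 5ba9f91, 86f58d8, 9962eab, bc4d7a7, caed6f8}.
bc4d7a7 is in that set, so it is an ancestor of 054e6ad.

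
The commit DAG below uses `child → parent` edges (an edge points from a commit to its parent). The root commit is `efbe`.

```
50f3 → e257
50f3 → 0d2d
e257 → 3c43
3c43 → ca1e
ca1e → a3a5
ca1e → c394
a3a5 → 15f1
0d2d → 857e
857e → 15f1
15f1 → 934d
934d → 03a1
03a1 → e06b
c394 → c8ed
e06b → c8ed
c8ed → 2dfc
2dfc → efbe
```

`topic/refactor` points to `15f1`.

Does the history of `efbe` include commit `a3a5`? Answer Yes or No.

Ancestors of efbe: {efbe}.
a3a5 is not in that set, so it is not an ancestor of efbe.

No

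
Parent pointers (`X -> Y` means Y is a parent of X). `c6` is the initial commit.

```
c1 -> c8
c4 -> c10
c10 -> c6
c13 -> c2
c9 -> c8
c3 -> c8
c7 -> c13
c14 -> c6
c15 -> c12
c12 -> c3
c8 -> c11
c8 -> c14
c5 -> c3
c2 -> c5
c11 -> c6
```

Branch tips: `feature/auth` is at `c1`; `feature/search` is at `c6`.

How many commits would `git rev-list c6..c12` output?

5

Reachable from c12: {c11, c12, c14, c3, c6, c8}.
Reachable from c6: {c6}.
In c12's history but not c6's: {c11, c12, c14, c3, c8} — 5 commits.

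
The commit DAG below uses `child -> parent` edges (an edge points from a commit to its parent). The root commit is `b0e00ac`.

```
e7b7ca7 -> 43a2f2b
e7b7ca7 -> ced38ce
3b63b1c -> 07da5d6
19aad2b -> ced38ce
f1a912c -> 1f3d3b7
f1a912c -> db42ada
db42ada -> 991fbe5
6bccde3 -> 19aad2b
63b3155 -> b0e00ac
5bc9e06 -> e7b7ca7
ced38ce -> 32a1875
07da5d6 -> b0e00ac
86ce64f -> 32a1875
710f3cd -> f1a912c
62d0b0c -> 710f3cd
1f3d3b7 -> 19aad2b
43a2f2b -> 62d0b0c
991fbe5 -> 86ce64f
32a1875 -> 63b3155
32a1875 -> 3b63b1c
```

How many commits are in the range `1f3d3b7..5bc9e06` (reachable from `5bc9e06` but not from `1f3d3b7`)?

Reachable from 5bc9e06: {07da5d6, 19aad2b, 1f3d3b7, 32a1875, 3b63b1c, 43a2f2b, 5bc9e06, 62d0b0c, 63b3155, 710f3cd, 86ce64f, 991fbe5, b0e00ac, ced38ce, db42ada, e7b7ca7, f1a912c}.
Reachable from 1f3d3b7: {07da5d6, 19aad2b, 1f3d3b7, 32a1875, 3b63b1c, 63b3155, b0e00ac, ced38ce}.
In 5bc9e06's history but not 1f3d3b7's: {43a2f2b, 5bc9e06, 62d0b0c, 710f3cd, 86ce64f, 991fbe5, db42ada, e7b7ca7, f1a912c} — 9 commits.

9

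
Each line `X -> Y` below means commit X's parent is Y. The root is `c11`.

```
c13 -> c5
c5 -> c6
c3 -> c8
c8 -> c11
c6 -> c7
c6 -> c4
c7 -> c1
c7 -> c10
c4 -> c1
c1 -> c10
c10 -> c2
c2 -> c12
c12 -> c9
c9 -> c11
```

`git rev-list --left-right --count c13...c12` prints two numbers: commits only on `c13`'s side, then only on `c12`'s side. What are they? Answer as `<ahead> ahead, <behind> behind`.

8 ahead, 0 behind

Reachable from c13: {c1, c10, c11, c12, c13, c2, c4, c5, c6, c7, c9}.
Reachable from c12: {c11, c12, c9}.
Only in c13's history (ahead): {c1, c10, c13, c2, c4, c5, c6, c7} — 8.
Only in c12's history (behind): {} — 0.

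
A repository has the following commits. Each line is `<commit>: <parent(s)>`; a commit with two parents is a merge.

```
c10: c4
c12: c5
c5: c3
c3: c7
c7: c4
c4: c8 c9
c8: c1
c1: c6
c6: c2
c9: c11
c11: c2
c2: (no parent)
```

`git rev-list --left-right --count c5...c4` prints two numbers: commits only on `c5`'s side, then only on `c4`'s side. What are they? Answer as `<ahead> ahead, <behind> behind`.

Reachable from c5: {c1, c11, c2, c3, c4, c5, c6, c7, c8, c9}.
Reachable from c4: {c1, c11, c2, c4, c6, c8, c9}.
Only in c5's history (ahead): {c3, c5, c7} — 3.
Only in c4's history (behind): {} — 0.

3 ahead, 0 behind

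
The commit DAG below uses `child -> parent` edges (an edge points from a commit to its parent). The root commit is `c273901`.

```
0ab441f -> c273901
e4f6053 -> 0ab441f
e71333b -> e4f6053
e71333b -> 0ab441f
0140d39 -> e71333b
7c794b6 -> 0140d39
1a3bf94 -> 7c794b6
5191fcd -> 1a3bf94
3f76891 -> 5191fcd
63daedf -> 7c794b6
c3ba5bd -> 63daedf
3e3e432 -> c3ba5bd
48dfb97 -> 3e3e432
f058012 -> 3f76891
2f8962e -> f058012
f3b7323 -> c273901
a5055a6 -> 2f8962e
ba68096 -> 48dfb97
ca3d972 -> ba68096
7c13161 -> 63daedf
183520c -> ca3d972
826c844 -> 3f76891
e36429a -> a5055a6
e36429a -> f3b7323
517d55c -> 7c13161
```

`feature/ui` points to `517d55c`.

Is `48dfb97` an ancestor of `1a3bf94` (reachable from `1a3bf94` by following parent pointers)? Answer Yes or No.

No

Ancestors of 1a3bf94: {0140d39, 0ab441f, 1a3bf94, 7c794b6, c273901, e4f6053, e71333b}.
48dfb97 is not in that set, so it is not an ancestor of 1a3bf94.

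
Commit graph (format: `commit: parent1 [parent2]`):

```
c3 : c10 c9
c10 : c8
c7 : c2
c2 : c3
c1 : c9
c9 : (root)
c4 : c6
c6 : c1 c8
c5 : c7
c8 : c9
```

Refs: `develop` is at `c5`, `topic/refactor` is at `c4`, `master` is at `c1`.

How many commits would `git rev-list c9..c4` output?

Reachable from c4: {c1, c4, c6, c8, c9}.
Reachable from c9: {c9}.
In c4's history but not c9's: {c1, c4, c6, c8} — 4 commits.

4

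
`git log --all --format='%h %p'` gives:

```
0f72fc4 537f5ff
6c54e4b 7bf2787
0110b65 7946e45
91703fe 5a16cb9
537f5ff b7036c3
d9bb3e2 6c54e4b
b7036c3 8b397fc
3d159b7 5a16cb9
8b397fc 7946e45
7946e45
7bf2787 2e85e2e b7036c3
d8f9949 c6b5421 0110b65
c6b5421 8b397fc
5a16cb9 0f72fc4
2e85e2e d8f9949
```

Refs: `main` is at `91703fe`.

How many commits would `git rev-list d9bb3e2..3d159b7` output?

Reachable from 3d159b7: {0f72fc4, 3d159b7, 537f5ff, 5a16cb9, 7946e45, 8b397fc, b7036c3}.
Reachable from d9bb3e2: {0110b65, 2e85e2e, 6c54e4b, 7946e45, 7bf2787, 8b397fc, b7036c3, c6b5421, d8f9949, d9bb3e2}.
In 3d159b7's history but not d9bb3e2's: {0f72fc4, 3d159b7, 537f5ff, 5a16cb9} — 4 commits.

4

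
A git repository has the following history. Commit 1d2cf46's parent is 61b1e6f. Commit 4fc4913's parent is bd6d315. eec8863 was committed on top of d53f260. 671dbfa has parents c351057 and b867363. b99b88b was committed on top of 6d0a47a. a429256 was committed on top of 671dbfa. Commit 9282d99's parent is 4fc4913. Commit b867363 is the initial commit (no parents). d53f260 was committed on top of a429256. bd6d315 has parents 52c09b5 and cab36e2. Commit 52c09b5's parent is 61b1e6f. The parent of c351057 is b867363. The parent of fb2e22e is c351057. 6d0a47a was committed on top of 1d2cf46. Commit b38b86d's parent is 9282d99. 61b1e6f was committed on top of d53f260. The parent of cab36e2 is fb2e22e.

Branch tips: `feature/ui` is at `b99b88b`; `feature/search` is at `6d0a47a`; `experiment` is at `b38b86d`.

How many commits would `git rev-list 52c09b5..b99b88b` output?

Reachable from b99b88b: {1d2cf46, 61b1e6f, 671dbfa, 6d0a47a, a429256, b867363, b99b88b, c351057, d53f260}.
Reachable from 52c09b5: {52c09b5, 61b1e6f, 671dbfa, a429256, b867363, c351057, d53f260}.
In b99b88b's history but not 52c09b5's: {1d2cf46, 6d0a47a, b99b88b} — 3 commits.

3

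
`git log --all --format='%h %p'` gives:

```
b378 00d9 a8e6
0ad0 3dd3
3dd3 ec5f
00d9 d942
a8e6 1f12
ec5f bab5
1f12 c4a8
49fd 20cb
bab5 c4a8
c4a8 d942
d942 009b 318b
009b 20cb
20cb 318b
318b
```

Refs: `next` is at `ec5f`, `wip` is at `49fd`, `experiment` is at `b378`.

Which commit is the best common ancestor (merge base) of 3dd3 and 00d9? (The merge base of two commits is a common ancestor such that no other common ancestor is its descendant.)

d942

Ancestors of 3dd3: {009b, 20cb, 318b, 3dd3, bab5, c4a8, d942, ec5f}.
Ancestors of 00d9: {009b, 00d9, 20cb, 318b, d942}.
Common ancestors: {009b, 20cb, 318b, d942}.
Among these, d942 is not an ancestor of any other common ancestor — it is the merge base.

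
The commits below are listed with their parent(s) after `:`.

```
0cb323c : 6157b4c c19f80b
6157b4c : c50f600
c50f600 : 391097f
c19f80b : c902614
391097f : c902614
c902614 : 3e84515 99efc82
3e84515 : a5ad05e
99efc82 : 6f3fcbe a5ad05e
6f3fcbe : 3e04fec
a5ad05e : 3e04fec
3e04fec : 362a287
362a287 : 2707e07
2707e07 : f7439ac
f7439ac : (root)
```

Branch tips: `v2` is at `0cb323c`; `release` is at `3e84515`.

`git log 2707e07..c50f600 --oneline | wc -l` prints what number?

9

Reachable from c50f600: {2707e07, 362a287, 391097f, 3e04fec, 3e84515, 6f3fcbe, 99efc82, a5ad05e, c50f600, c902614, f7439ac}.
Reachable from 2707e07: {2707e07, f7439ac}.
In c50f600's history but not 2707e07's: {362a287, 391097f, 3e04fec, 3e84515, 6f3fcbe, 99efc82, a5ad05e, c50f600, c902614} — 9 commits.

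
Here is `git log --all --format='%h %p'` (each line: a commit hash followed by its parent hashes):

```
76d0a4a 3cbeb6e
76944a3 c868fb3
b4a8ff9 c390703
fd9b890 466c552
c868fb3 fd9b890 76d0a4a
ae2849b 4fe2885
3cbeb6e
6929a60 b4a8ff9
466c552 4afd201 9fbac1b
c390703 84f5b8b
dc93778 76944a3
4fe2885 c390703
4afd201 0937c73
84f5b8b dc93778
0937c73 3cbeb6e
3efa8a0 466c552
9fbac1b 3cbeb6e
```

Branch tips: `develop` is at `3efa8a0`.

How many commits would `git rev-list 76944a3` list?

Walking parent pointers from 76944a3: reachable set = {0937c73, 3cbeb6e, 466c552, 4afd201, 76944a3, 76d0a4a, 9fbac1b, c868fb3, fd9b890}.
That is 9 commits.

9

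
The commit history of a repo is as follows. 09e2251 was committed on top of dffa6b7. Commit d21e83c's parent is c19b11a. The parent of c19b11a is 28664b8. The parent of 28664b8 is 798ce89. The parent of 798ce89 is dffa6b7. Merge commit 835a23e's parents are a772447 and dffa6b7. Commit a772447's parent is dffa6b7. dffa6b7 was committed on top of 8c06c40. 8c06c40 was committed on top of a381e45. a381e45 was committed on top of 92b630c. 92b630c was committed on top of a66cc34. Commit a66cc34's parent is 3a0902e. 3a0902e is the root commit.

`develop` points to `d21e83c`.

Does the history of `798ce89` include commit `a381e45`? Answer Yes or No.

Ancestors of 798ce89 (commits reachable by following parents): {3a0902e, 798ce89, 8c06c40, 92b630c, a381e45, a66cc34, dffa6b7}.
a381e45 is in that set, so it is an ancestor of 798ce89.

Yes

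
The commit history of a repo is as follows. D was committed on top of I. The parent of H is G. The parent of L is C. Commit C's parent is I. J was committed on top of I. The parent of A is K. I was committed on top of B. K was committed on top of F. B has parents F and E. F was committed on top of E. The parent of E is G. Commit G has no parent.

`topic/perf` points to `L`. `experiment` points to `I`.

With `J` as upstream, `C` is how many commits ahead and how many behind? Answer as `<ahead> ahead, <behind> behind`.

Reachable from C: {B, C, E, F, G, I}.
Reachable from J: {B, E, F, G, I, J}.
Only in C's history (ahead): {C} — 1.
Only in J's history (behind): {J} — 1.

1 ahead, 1 behind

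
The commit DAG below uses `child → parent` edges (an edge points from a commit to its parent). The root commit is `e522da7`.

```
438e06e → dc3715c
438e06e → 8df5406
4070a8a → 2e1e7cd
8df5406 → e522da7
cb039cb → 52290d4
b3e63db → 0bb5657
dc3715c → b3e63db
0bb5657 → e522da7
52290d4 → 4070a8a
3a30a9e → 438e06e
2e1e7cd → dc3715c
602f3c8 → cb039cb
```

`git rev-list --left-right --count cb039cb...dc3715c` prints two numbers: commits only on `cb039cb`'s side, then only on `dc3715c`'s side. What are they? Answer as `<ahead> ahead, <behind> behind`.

4 ahead, 0 behind

Reachable from cb039cb: {0bb5657, 2e1e7cd, 4070a8a, 52290d4, b3e63db, cb039cb, dc3715c, e522da7}.
Reachable from dc3715c: {0bb5657, b3e63db, dc3715c, e522da7}.
Only in cb039cb's history (ahead): {2e1e7cd, 4070a8a, 52290d4, cb039cb} — 4.
Only in dc3715c's history (behind): {} — 0.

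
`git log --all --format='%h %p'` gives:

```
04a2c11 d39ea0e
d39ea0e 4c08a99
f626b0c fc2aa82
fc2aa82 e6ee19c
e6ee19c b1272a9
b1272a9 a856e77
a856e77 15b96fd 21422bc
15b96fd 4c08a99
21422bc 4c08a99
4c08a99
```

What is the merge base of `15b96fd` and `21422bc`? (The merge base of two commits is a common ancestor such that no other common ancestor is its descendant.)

Ancestors of 15b96fd: {15b96fd, 4c08a99}.
Ancestors of 21422bc: {21422bc, 4c08a99}.
Common ancestors: {4c08a99}.
The only common ancestor is 4c08a99, so it is the merge base.

4c08a99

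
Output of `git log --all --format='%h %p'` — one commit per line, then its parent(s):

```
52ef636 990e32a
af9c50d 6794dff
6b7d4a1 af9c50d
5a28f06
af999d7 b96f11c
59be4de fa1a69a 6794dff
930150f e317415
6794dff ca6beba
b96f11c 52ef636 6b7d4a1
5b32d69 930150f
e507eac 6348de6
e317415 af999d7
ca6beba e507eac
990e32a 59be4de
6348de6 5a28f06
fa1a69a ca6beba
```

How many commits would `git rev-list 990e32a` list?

Walking parent pointers from 990e32a: reachable set = {59be4de, 5a28f06, 6348de6, 6794dff, 990e32a, ca6beba, e507eac, fa1a69a}.
That is 8 commits.

8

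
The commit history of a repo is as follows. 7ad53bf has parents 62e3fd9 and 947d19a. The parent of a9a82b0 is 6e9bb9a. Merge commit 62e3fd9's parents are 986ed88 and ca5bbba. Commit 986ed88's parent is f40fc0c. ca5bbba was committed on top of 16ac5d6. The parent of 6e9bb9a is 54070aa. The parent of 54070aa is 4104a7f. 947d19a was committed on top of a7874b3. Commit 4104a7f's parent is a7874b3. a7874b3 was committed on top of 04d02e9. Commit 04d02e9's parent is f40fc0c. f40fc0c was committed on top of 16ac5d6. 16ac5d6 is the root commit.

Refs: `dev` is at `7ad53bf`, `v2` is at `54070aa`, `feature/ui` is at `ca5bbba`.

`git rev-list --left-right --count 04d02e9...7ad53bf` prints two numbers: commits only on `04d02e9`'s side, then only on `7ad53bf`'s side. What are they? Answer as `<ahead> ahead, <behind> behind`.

0 ahead, 6 behind

Reachable from 04d02e9: {04d02e9, 16ac5d6, f40fc0c}.
Reachable from 7ad53bf: {04d02e9, 16ac5d6, 62e3fd9, 7ad53bf, 947d19a, 986ed88, a7874b3, ca5bbba, f40fc0c}.
Only in 04d02e9's history (ahead): {} — 0.
Only in 7ad53bf's history (behind): {62e3fd9, 7ad53bf, 947d19a, 986ed88, a7874b3, ca5bbba} — 6.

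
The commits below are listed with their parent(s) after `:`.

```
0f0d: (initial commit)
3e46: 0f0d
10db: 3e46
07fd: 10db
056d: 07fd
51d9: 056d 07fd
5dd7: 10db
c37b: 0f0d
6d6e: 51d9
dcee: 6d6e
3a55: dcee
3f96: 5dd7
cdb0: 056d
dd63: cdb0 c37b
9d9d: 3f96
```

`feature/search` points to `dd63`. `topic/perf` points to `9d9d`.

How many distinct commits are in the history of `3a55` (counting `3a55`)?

9

Walking parent pointers from 3a55: reachable set = {056d, 07fd, 0f0d, 10db, 3a55, 3e46, 51d9, 6d6e, dcee}.
That is 9 commits.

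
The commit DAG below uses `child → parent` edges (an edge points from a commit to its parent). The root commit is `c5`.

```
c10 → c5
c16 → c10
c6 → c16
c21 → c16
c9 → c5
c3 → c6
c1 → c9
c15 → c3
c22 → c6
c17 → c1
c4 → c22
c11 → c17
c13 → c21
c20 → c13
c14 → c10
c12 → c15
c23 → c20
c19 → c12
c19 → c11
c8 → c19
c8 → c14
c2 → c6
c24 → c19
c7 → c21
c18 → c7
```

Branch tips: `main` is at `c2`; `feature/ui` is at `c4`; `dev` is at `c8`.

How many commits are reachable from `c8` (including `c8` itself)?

14

Walking parent pointers from c8: reachable set = {c1, c10, c11, c12, c14, c15, c16, c17, c19, c3, c5, c6, c8, c9}.
That is 14 commits.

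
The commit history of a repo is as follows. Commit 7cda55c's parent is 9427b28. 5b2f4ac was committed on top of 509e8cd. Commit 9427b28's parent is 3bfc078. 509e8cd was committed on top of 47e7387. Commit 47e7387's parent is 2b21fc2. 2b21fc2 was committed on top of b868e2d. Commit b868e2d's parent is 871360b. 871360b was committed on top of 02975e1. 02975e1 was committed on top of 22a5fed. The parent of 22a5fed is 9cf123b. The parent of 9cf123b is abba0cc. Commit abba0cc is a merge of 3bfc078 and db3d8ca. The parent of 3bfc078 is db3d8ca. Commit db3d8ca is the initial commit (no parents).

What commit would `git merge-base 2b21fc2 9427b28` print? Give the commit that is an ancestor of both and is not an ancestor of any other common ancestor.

Ancestors of 2b21fc2: {02975e1, 22a5fed, 2b21fc2, 3bfc078, 871360b, 9cf123b, abba0cc, b868e2d, db3d8ca}.
Ancestors of 9427b28: {3bfc078, 9427b28, db3d8ca}.
Common ancestors: {3bfc078, db3d8ca}.
Among these, 3bfc078 is not an ancestor of any other common ancestor — it is the merge base.

3bfc078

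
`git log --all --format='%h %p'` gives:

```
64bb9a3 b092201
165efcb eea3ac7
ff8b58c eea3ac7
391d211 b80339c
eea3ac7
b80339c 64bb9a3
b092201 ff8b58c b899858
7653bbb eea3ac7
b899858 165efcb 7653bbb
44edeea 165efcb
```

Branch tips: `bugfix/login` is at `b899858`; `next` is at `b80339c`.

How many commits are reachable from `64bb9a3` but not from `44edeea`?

Reachable from 64bb9a3: {165efcb, 64bb9a3, 7653bbb, b092201, b899858, eea3ac7, ff8b58c}.
Reachable from 44edeea: {165efcb, 44edeea, eea3ac7}.
In 64bb9a3's history but not 44edeea's: {64bb9a3, 7653bbb, b092201, b899858, ff8b58c} — 5 commits.

5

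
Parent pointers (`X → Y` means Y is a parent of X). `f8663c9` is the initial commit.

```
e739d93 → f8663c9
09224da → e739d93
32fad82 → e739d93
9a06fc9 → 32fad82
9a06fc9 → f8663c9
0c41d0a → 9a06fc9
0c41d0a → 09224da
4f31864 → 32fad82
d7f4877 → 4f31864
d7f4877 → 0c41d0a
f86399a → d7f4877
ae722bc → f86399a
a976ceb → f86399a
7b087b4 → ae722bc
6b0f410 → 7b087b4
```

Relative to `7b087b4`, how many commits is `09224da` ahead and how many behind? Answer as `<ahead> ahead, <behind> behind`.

Reachable from 09224da: {09224da, e739d93, f8663c9}.
Reachable from 7b087b4: {09224da, 0c41d0a, 32fad82, 4f31864, 7b087b4, 9a06fc9, ae722bc, d7f4877, e739d93, f86399a, f8663c9}.
Only in 09224da's history (ahead): {} — 0.
Only in 7b087b4's history (behind): {0c41d0a, 32fad82, 4f31864, 7b087b4, 9a06fc9, ae722bc, d7f4877, f86399a} — 8.

0 ahead, 8 behind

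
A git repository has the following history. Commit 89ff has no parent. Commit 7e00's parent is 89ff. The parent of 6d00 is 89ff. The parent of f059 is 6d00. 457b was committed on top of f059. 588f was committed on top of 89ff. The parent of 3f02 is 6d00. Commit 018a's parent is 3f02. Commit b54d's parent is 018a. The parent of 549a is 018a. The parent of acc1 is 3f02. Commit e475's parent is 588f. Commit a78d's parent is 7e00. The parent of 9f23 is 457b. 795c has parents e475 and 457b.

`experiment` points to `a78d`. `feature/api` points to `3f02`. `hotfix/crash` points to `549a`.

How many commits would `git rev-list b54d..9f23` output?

Reachable from 9f23: {457b, 6d00, 89ff, 9f23, f059}.
Reachable from b54d: {018a, 3f02, 6d00, 89ff, b54d}.
In 9f23's history but not b54d's: {457b, 9f23, f059} — 3 commits.

3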